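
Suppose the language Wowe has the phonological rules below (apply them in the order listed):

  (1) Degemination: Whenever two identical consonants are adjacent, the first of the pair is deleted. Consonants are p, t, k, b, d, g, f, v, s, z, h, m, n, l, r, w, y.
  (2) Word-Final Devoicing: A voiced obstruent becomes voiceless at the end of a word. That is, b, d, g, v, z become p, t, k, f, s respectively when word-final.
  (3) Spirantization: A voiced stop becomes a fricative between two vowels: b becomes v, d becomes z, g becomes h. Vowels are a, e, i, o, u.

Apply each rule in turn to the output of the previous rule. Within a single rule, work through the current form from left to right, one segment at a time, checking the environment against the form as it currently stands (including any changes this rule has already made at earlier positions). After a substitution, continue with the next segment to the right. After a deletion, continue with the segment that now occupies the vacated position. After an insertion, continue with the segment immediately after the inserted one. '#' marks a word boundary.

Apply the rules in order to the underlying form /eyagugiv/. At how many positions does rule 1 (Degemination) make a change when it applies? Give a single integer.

0

(1) Degemination: no change — [eyagugiv]
(2) Word-Final Devoicing: [eyagugiv] → [eyagugif]
(3) Spirantization: [eyagugif] → [eyahuhif]
Rule 1 changed 0 position(s).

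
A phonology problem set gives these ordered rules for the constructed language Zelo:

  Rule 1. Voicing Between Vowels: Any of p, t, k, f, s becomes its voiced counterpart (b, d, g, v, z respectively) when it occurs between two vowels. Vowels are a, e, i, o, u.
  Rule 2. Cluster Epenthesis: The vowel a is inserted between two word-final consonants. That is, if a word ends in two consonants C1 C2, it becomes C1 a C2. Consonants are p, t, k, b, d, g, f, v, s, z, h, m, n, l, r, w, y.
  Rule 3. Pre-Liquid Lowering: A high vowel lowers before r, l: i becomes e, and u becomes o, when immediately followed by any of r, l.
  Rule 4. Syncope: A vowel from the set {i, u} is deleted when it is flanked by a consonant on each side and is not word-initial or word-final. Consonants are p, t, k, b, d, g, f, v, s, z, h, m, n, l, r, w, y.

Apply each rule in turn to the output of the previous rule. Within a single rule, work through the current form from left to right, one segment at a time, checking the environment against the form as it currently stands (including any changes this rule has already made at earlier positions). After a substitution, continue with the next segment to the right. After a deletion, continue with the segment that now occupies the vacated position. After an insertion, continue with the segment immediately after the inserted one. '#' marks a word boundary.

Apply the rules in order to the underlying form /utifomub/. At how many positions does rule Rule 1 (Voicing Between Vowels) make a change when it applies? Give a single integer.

2

Rule 1 Voicing Between Vowels: [utifomub] → [udivomub]
Rule 2 Cluster Epenthesis: no change — [udivomub]
Rule 3 Pre-Liquid Lowering: no change — [udivomub]
Rule 4 Syncope: [udivomub] → [udvomb]
Rule Rule 1 changed 2 position(s).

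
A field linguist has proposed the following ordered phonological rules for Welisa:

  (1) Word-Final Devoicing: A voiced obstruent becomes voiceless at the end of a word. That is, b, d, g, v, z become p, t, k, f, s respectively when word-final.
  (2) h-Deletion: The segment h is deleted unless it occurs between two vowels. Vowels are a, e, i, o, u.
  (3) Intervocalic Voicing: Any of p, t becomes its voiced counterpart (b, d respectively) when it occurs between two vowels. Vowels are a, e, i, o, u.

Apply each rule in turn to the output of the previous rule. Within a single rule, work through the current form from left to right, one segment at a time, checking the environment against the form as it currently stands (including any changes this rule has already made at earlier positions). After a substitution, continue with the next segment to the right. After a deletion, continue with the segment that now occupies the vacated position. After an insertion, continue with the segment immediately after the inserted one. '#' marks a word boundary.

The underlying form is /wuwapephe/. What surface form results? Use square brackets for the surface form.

(1) Word-Final Devoicing: no change — [wuwapephe]
(2) h-Deletion: [wuwapephe] → [wuwapepe]
(3) Intervocalic Voicing: [wuwapepe] → [wuwabebe]

[wuwabebe]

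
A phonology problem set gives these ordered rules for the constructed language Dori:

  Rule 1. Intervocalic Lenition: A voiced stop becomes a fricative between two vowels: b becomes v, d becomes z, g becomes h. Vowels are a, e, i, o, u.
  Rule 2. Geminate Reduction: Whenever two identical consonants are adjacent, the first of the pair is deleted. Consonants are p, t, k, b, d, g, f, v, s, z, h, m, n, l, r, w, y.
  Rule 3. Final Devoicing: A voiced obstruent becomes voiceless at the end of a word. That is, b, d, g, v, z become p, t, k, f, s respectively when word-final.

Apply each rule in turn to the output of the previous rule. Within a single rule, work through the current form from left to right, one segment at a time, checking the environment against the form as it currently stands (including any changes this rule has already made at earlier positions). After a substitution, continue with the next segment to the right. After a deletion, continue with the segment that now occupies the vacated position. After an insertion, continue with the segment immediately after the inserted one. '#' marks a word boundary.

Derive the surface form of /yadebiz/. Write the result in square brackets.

Rule 1 Intervocalic Lenition: [yadebiz] → [yazeviz]
Rule 2 Geminate Reduction: no change — [yazeviz]
Rule 3 Final Devoicing: [yazeviz] → [yazevis]

[yazevis]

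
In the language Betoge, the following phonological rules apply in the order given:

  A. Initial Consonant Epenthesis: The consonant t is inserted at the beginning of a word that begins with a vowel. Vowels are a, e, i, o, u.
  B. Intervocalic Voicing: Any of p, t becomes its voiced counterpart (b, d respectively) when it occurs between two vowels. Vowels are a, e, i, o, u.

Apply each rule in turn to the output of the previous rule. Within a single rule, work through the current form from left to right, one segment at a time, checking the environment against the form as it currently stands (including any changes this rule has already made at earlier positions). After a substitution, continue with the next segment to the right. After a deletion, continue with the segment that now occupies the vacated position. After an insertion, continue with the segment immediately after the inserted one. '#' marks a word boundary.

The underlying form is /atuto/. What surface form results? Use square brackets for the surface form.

[tadudo]

A Initial Consonant Epenthesis: [atuto] → [tatuto]
B Intervocalic Voicing: [tatuto] → [tadudo]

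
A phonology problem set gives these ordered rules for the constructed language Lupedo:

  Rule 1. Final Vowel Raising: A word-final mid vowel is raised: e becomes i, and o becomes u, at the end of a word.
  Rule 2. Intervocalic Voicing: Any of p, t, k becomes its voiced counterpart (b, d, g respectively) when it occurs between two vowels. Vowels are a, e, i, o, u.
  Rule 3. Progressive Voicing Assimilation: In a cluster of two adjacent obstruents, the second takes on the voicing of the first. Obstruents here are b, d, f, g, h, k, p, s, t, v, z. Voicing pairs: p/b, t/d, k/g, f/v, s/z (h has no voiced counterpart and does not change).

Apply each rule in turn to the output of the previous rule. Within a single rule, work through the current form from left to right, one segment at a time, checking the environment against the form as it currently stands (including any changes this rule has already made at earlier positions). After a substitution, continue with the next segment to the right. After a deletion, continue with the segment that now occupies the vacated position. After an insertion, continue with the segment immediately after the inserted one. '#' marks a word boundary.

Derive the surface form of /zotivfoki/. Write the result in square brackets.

[zodivvogi]

Rule 1 Final Vowel Raising: no change — [zotivfoki]
Rule 2 Intervocalic Voicing: [zotivfoki] → [zodivfogi]
Rule 3 Progressive Voicing Assimilation: [zodivfogi] → [zodivvogi]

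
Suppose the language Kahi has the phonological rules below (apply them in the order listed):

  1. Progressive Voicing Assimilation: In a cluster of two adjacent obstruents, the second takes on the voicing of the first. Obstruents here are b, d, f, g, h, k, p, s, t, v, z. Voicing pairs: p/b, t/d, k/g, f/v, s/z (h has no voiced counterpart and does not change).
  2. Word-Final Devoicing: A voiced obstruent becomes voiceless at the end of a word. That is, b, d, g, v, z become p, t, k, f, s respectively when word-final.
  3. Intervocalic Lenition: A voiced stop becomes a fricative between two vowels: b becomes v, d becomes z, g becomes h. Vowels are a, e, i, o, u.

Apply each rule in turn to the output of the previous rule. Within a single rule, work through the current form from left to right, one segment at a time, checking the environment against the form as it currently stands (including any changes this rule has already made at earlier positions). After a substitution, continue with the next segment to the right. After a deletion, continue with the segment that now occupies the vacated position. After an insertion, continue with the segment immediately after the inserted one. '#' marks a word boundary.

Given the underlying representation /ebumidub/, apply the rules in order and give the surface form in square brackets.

[evumizup]

1 Progressive Voicing Assimilation: no change — [ebumidub]
2 Word-Final Devoicing: [ebumidub] → [ebumidup]
3 Intervocalic Lenition: [ebumidup] → [evumizup]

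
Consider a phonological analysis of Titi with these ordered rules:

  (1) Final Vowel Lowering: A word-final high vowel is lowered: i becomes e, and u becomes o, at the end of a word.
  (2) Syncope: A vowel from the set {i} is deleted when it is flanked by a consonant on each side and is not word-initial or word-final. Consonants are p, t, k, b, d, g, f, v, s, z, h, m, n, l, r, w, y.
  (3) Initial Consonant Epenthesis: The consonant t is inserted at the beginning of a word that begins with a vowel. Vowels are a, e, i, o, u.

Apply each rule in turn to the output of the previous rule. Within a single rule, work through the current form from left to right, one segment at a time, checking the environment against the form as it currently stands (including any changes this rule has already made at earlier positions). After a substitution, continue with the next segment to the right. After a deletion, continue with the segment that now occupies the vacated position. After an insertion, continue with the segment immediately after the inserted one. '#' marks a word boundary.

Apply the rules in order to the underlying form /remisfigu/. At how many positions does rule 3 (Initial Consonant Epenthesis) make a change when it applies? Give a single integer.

(1) Final Vowel Lowering: [remisfigu] → [remisfigo]
(2) Syncope: [remisfigo] → [remsfgo]
(3) Initial Consonant Epenthesis: no change — [remsfgo]
Rule 3 changed 0 position(s).

0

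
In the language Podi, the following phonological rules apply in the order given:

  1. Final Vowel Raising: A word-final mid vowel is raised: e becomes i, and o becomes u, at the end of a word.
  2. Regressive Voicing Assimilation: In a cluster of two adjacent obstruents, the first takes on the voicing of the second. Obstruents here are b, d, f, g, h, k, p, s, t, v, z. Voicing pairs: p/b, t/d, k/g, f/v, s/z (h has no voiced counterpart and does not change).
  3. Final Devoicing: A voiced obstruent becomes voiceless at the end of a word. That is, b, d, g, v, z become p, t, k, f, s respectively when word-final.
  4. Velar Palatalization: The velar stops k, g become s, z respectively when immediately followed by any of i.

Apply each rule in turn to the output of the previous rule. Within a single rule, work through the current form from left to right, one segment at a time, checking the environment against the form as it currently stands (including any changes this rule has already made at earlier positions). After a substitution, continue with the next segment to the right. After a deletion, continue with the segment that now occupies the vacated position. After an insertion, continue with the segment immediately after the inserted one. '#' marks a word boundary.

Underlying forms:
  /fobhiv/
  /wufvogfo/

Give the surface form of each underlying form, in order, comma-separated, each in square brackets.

/fobhiv/:
  1 Final Vowel Raising: no change — [fobhiv]
  2 Regressive Voicing Assimilation: [fobhiv] → [fophiv]
  3 Final Devoicing: [fophiv] → [fophif]
  4 Velar Palatalization: no change — [fophif]
/wufvogfo/:
  1 Final Vowel Raising: [wufvogfo] → [wufvogfu]
  2 Regressive Voicing Assimilation: [wufvogfu] → [wuvvokfu]
  3 Final Devoicing: no change — [wuvvokfu]
  4 Velar Palatalization: no change — [wuvvokfu]

[fophif], [wuvvokfu]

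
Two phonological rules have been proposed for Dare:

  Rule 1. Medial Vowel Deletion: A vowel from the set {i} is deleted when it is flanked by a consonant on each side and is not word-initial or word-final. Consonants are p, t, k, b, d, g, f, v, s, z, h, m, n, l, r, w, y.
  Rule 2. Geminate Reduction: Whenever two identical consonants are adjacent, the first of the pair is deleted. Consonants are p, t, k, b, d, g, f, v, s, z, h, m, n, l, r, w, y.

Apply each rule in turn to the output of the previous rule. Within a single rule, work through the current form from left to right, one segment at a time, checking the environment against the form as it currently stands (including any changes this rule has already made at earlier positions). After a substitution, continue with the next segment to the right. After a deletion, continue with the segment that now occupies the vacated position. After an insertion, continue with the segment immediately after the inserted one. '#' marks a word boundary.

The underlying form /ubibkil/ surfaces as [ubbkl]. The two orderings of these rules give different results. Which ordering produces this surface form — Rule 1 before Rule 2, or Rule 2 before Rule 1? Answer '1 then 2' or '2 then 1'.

Order 1 then 2:
  1 Medial Vowel Deletion: [ubibkil] → [ubbkl]
  2 Geminate Reduction: [ubbkl] → [ubkl]
  result: [ubkl]
Order 2 then 1:
  2 Geminate Reduction: no change — [ubibkil]
  1 Medial Vowel Deletion: [ubibkil] → [ubbkl]
  result: [ubbkl]

2 then 1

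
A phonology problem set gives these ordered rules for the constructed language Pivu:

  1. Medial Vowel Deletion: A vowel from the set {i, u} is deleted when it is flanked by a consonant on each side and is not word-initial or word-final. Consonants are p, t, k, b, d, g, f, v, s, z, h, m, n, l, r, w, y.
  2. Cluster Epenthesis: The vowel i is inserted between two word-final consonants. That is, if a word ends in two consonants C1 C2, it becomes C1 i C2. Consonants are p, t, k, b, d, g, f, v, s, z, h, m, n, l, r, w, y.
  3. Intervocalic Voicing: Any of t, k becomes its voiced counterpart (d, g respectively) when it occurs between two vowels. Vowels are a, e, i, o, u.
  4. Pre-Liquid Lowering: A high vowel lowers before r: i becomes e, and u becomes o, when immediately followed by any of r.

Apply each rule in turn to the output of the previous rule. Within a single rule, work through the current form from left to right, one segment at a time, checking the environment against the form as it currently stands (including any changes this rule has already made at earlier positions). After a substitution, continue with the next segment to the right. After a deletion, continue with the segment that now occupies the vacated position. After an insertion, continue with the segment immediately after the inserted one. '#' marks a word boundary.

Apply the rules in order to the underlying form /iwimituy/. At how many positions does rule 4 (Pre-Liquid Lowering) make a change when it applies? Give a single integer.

1 Medial Vowel Deletion: [iwimituy] → [iwmty]
2 Cluster Epenthesis: [iwmty] → [iwmtiy]
3 Intervocalic Voicing: no change — [iwmtiy]
4 Pre-Liquid Lowering: no change — [iwmtiy]
Rule 4 changed 0 position(s).

0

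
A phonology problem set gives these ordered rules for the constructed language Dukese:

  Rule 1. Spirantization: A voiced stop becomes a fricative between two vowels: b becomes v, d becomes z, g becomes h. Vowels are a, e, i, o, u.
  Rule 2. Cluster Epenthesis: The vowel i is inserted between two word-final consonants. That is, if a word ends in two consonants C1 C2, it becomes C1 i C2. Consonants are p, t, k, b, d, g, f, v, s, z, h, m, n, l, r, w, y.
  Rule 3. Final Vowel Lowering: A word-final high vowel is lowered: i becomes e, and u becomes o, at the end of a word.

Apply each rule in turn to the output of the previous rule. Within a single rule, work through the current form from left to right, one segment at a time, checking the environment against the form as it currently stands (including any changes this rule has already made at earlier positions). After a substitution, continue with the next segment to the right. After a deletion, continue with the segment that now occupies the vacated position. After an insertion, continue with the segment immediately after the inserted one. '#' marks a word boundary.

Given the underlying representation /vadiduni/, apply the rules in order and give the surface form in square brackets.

[vazizune]

Rule 1 Spirantization: [vadiduni] → [vazizuni]
Rule 2 Cluster Epenthesis: no change — [vazizuni]
Rule 3 Final Vowel Lowering: [vazizuni] → [vazizune]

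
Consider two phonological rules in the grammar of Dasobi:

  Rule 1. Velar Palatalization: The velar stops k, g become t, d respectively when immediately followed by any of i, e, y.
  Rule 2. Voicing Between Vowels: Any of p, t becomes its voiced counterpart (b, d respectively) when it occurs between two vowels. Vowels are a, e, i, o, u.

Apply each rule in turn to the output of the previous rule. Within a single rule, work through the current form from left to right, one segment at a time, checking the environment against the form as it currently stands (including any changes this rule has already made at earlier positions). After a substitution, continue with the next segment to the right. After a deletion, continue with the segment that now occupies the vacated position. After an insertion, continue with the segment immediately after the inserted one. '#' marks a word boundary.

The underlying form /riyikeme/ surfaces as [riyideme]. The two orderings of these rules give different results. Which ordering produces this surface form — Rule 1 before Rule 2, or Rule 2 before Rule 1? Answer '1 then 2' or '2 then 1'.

Order 1 then 2:
  1 Velar Palatalization: [riyikeme] → [riyiteme]
  2 Voicing Between Vowels: [riyiteme] → [riyideme]
  result: [riyideme]
Order 2 then 1:
  2 Voicing Between Vowels: no change — [riyikeme]
  1 Velar Palatalization: [riyikeme] → [riyiteme]
  result: [riyiteme]

1 then 2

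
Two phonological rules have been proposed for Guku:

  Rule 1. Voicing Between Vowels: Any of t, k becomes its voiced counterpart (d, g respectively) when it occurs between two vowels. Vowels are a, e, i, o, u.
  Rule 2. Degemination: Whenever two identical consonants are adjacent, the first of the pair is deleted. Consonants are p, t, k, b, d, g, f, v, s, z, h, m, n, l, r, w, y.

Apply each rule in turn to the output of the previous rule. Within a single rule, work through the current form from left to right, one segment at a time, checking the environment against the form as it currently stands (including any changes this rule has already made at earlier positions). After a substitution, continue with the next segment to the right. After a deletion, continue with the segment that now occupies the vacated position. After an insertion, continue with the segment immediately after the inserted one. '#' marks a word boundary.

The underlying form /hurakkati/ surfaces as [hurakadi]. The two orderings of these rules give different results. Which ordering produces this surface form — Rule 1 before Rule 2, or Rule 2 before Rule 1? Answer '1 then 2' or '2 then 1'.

1 then 2

Order 1 then 2:
  1 Voicing Between Vowels: [hurakkati] → [hurakkadi]
  2 Degemination: [hurakkadi] → [hurakadi]
  result: [hurakadi]
Order 2 then 1:
  2 Degemination: [hurakkati] → [hurakati]
  1 Voicing Between Vowels: [hurakati] → [huragadi]
  result: [huragadi]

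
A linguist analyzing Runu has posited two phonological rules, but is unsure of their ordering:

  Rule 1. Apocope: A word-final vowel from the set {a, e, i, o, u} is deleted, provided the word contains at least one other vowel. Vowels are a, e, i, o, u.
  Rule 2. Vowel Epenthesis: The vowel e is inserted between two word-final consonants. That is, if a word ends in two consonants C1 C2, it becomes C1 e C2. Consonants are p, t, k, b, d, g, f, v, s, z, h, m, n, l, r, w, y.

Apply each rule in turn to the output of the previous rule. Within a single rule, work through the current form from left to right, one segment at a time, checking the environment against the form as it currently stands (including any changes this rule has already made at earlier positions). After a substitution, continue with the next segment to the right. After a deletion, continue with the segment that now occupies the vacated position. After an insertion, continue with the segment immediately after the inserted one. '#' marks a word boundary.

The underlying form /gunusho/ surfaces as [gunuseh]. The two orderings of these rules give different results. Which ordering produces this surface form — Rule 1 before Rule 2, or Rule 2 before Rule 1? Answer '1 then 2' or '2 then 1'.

1 then 2

Order 1 then 2:
  1 Apocope: [gunusho] → [gunush]
  2 Vowel Epenthesis: [gunush] → [gunuseh]
  result: [gunuseh]
Order 2 then 1:
  2 Vowel Epenthesis: no change — [gunusho]
  1 Apocope: [gunusho] → [gunush]
  result: [gunush]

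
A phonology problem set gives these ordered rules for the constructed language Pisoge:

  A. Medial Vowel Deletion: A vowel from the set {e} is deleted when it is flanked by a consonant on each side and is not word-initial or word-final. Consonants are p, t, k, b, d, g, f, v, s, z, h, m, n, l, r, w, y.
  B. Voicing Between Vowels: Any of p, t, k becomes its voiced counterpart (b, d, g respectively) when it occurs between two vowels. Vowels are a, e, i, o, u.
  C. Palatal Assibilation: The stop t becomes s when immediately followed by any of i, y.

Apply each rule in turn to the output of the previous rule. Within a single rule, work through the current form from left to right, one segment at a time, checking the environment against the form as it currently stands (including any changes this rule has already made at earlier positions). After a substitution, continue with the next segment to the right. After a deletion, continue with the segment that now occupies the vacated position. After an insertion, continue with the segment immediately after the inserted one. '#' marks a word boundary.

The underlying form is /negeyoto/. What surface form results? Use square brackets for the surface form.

A Medial Vowel Deletion: [negeyoto] → [ngyoto]
B Voicing Between Vowels: [ngyoto] → [ngyodo]
C Palatal Assibilation: no change — [ngyodo]

[ngyodo]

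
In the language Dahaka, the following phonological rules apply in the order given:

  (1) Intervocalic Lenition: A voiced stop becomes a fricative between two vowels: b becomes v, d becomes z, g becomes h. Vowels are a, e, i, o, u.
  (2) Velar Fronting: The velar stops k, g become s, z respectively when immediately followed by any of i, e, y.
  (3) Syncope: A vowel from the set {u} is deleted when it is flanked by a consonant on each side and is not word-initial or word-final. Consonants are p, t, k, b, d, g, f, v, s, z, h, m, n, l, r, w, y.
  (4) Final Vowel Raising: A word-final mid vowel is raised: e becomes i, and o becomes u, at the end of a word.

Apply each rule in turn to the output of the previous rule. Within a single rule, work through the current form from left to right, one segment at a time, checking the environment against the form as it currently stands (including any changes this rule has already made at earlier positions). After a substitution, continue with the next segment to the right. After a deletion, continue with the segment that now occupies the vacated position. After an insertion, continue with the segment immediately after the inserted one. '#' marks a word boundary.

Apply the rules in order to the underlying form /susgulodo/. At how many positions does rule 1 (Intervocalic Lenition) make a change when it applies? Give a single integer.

(1) Intervocalic Lenition: [susgulodo] → [susgulozo]
(2) Velar Fronting: no change — [susgulozo]
(3) Syncope: [susgulozo] → [ssglozo]
(4) Final Vowel Raising: [ssglozo] → [ssglozu]
Rule 1 changed 1 position(s).

1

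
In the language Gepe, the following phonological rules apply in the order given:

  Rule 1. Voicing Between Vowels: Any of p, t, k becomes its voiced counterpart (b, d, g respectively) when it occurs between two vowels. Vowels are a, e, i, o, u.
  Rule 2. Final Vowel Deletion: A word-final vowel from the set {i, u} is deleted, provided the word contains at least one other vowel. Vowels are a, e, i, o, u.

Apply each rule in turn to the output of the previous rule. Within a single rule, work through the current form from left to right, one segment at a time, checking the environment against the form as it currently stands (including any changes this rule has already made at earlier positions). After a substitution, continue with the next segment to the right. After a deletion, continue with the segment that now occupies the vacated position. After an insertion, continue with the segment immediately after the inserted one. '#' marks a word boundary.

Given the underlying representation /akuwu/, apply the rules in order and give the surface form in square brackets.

[aguw]

Rule 1 Voicing Between Vowels: [akuwu] → [aguwu]
Rule 2 Final Vowel Deletion: [aguwu] → [aguw]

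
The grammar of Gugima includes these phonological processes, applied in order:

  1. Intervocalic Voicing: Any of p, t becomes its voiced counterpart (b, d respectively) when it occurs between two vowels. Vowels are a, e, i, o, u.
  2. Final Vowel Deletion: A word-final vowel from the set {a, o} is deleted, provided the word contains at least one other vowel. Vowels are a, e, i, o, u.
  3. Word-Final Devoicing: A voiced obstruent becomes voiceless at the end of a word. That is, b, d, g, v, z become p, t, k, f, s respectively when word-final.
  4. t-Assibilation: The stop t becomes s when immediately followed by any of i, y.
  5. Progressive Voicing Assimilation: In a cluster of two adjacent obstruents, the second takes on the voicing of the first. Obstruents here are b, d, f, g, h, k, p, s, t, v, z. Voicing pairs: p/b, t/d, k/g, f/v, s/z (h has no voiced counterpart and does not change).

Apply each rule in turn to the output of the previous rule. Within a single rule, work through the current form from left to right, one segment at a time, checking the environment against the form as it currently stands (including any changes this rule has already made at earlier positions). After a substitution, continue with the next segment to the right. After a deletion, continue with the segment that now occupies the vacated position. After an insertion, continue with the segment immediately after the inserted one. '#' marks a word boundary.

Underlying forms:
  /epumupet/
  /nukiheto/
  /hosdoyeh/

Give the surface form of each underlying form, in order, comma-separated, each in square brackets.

[ebumubet], [nukihet], [hostoyeh]

/epumupet/:
  1 Intervocalic Voicing: [epumupet] → [ebumubet]
  2 Final Vowel Deletion: no change — [ebumubet]
  3 Word-Final Devoicing: no change — [ebumubet]
  4 t-Assibilation: no change — [ebumubet]
  5 Progressive Voicing Assimilation: no change — [ebumubet]
/nukiheto/:
  1 Intervocalic Voicing: [nukiheto] → [nukihedo]
  2 Final Vowel Deletion: [nukihedo] → [nukihed]
  3 Word-Final Devoicing: [nukihed] → [nukihet]
  4 t-Assibilation: no change — [nukihet]
  5 Progressive Voicing Assimilation: no change — [nukihet]
/hosdoyeh/:
  1 Intervocalic Voicing: no change — [hosdoyeh]
  2 Final Vowel Deletion: no change — [hosdoyeh]
  3 Word-Final Devoicing: no change — [hosdoyeh]
  4 t-Assibilation: no change — [hosdoyeh]
  5 Progressive Voicing Assimilation: [hosdoyeh] → [hostoyeh]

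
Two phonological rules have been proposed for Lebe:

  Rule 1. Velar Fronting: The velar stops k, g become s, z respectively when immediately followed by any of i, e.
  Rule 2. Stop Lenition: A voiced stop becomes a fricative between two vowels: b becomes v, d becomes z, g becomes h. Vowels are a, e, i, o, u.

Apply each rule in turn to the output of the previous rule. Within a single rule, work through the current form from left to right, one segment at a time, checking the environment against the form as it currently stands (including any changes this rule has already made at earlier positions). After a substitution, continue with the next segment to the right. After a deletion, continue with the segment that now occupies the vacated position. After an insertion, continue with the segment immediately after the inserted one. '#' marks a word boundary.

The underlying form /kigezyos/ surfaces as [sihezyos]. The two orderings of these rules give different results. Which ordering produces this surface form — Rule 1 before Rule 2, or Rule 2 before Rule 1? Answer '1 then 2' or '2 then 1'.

Order 1 then 2:
  1 Velar Fronting: [kigezyos] → [sizezyos]
  2 Stop Lenition: no change — [sizezyos]
  result: [sizezyos]
Order 2 then 1:
  2 Stop Lenition: [kigezyos] → [kihezyos]
  1 Velar Fronting: [kihezyos] → [sihezyos]
  result: [sihezyos]

2 then 1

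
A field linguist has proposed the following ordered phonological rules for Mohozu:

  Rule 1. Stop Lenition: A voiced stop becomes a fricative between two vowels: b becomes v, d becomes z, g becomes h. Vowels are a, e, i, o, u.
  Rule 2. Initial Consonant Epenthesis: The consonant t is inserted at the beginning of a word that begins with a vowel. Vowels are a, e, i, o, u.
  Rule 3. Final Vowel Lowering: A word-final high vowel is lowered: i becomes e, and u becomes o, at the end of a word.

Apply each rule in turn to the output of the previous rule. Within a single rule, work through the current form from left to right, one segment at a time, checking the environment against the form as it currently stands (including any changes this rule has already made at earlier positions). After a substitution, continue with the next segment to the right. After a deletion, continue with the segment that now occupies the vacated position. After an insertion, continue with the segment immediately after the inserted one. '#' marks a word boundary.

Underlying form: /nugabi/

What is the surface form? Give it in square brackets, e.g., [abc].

[nuhave]

Rule 1 Stop Lenition: [nugabi] → [nuhavi]
Rule 2 Initial Consonant Epenthesis: no change — [nuhavi]
Rule 3 Final Vowel Lowering: [nuhavi] → [nuhave]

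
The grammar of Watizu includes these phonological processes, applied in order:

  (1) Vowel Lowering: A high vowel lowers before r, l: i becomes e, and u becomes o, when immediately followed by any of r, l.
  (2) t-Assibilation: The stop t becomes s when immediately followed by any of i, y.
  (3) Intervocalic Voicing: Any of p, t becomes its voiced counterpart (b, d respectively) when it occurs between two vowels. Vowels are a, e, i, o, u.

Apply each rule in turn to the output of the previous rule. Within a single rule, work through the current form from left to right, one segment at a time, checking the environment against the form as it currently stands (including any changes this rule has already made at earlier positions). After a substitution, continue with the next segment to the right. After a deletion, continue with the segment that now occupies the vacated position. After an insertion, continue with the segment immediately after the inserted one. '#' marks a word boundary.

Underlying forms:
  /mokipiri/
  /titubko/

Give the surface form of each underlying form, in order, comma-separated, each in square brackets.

/mokipiri/:
  (1) Vowel Lowering: [mokipiri] → [mokiperi]
  (2) t-Assibilation: no change — [mokiperi]
  (3) Intervocalic Voicing: [mokiperi] → [mokiberi]
/titubko/:
  (1) Vowel Lowering: no change — [titubko]
  (2) t-Assibilation: [titubko] → [situbko]
  (3) Intervocalic Voicing: [situbko] → [sidubko]

[mokiberi], [sidubko]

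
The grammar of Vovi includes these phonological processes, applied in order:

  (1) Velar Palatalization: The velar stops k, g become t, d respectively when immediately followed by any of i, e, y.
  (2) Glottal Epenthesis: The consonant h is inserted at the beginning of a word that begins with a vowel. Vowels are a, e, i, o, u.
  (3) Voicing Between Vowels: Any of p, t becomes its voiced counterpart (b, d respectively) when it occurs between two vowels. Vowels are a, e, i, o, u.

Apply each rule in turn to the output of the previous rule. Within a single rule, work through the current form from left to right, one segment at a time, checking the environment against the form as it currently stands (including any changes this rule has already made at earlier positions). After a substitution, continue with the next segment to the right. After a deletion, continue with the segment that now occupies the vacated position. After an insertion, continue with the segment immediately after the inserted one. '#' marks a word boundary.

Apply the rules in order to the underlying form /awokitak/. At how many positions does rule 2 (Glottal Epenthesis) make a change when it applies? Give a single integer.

(1) Velar Palatalization: [awokitak] → [awotitak]
(2) Glottal Epenthesis: [awotitak] → [hawotitak]
(3) Voicing Between Vowels: [hawotitak] → [hawodidak]
Rule 2 changed 1 position(s).

1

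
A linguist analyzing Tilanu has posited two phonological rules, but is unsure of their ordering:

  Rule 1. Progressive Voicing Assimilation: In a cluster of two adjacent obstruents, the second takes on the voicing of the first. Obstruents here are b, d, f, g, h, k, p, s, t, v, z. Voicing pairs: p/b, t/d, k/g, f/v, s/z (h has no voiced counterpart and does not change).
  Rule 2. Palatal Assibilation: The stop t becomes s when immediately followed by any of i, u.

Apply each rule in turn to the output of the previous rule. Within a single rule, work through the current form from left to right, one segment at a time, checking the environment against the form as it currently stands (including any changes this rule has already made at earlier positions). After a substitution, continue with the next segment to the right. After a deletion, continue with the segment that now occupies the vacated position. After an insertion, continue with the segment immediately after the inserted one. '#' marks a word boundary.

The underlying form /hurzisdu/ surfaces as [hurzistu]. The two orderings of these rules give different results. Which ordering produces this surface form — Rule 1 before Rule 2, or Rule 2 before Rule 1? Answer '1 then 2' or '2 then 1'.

2 then 1

Order 1 then 2:
  1 Progressive Voicing Assimilation: [hurzisdu] → [hurzistu]
  2 Palatal Assibilation: [hurzistu] → [hurzissu]
  result: [hurzissu]
Order 2 then 1:
  2 Palatal Assibilation: no change — [hurzisdu]
  1 Progressive Voicing Assimilation: [hurzisdu] → [hurzistu]
  result: [hurzistu]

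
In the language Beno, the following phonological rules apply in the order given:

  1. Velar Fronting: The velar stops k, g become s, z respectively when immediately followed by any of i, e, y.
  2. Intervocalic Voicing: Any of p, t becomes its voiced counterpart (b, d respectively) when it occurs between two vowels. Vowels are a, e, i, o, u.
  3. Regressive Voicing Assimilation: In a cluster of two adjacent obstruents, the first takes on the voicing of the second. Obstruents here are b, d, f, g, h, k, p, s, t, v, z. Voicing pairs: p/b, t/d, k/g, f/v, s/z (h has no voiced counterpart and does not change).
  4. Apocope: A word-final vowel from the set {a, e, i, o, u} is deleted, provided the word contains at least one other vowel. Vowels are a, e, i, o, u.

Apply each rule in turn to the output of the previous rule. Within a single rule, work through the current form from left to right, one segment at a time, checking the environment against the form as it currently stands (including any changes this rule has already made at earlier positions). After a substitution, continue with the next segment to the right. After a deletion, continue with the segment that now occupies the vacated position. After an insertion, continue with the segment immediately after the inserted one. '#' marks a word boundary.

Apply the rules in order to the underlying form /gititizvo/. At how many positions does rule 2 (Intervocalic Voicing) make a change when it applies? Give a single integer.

1 Velar Fronting: [gititizvo] → [zititizvo]
2 Intervocalic Voicing: [zititizvo] → [zididizvo]
3 Regressive Voicing Assimilation: no change — [zididizvo]
4 Apocope: [zididizvo] → [zididizv]
Rule 2 changed 2 position(s).

2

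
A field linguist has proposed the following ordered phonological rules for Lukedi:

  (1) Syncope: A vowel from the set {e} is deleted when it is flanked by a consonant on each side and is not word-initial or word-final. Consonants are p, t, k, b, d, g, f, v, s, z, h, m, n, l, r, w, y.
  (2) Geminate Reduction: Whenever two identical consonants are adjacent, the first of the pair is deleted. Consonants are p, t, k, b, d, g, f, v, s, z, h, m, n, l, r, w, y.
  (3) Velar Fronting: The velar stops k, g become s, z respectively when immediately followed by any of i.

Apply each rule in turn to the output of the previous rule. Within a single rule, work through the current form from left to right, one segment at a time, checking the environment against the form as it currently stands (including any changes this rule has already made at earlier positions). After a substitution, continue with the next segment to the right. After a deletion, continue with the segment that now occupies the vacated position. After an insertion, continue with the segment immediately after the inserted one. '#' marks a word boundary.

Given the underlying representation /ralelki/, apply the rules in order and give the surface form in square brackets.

(1) Syncope: [ralelki] → [rallki]
(2) Geminate Reduction: [rallki] → [ralki]
(3) Velar Fronting: [ralki] → [ralsi]

[ralsi]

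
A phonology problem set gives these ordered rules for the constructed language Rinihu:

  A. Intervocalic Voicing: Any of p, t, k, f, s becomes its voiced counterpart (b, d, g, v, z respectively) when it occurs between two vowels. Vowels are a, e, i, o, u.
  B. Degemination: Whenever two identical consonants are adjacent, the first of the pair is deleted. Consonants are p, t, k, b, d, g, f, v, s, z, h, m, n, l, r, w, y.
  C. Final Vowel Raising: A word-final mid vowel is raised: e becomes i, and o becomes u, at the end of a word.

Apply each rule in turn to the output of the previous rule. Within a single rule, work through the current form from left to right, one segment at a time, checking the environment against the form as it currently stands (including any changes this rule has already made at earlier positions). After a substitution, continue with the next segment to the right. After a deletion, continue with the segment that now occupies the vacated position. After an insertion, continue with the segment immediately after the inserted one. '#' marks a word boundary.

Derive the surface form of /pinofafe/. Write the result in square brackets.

[pinovavi]

A Intervocalic Voicing: [pinofafe] → [pinovave]
B Degemination: no change — [pinovave]
C Final Vowel Raising: [pinovave] → [pinovavi]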